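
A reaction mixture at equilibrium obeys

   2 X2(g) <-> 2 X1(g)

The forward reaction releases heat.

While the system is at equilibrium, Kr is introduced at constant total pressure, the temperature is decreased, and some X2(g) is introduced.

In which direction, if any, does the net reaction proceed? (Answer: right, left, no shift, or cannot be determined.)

Adding inert gas at constant total pressure expands the volume, scaling every reacting partial pressure by the same factor. Δn_gas = 2 − 2 = 0, so Q is unchanged — no shift.
The forward reaction is exothermic. Lowering T favours the exothermic direction — shift to the right.
Adding X2 (g), a reactant, drives the reaction to the right.
Only the nonzero effect(s) matter; the net shift is to the right.

right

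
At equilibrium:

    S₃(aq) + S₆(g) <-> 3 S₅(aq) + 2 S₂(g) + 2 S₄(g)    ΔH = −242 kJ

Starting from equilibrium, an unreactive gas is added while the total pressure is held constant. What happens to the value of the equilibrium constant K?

The equilibrium constant depends only on temperature. This perturbation may move the position of equilibrium, but since T is unchanged, K itself is unchanged.

unchanged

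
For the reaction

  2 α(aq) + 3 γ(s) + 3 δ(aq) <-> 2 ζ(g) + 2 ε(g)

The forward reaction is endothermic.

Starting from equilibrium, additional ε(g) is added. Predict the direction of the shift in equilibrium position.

left

Adding ε (g), a product, drives the reaction to the left.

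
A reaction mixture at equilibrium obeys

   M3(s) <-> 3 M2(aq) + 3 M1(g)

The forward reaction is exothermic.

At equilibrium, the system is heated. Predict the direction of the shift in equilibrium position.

left

The forward reaction is exothermic. Raising T favours the endothermic direction — shift to the left.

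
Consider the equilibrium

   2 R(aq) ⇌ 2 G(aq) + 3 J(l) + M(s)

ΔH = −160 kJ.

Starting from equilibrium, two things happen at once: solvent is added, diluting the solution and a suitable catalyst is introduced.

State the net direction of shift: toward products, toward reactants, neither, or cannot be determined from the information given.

Dilution scales every aqueous concentration by the same factor. Δn_aq = 2 − 2 = 0, so Q is unchanged — no shift.
A catalyst speeds both forward and reverse rates equally; it changes neither Q nor K — no shift from this change.
None of the changes alters Q relative to K, so there is no net shift.

no shift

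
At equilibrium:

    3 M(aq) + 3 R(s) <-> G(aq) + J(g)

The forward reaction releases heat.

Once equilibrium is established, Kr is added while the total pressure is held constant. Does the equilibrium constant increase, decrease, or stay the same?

unchanged

The equilibrium constant depends only on temperature. This perturbation may move the position of equilibrium, but since T is unchanged, K itself is unchanged.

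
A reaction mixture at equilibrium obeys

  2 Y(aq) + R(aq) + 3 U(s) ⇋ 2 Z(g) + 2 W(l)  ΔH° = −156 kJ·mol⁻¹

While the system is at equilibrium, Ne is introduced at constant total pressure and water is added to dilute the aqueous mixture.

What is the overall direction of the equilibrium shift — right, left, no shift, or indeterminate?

cannot be determined

Adding inert gas at constant total pressure expands the volume and lowers every reacting partial pressure. With Δn_gas = 2 − 0 = +2, Q moves away from K toward the side with fewer gas moles, so the system shifts toward the side with more gas moles — to the right.
Dilution lowers every aqueous concentration by the same factor. Δn_aq = 0 − 3 = -3, so the system shifts toward the side with more dissolved moles — to the left.
The individual effects push in opposite directions; without quantitative information the net direction cannot be determined.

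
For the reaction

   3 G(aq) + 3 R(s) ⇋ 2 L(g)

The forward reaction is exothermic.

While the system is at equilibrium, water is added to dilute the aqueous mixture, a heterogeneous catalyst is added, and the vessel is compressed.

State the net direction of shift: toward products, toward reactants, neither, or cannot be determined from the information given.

left

Dilution lowers every aqueous concentration by the same factor. Δn_aq = 0 − 3 = -3, so the system shifts toward the side with more dissolved moles — to the left.
A catalyst speeds both forward and reverse rates equally; it changes neither Q nor K — no shift from this change.
Gas moles: reactants 0, products 2 (Δn_gas = +2). Compression shifts the system toward the side with fewer moles of gas — to the left.
Only the nonzero effect(s) matter; the net shift is to the left.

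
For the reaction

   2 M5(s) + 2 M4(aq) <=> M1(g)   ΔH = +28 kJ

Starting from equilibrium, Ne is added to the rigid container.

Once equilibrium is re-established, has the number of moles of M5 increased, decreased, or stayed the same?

unchanged

At constant volume, adding an inert gas leaves every reacting species' partial pressure unchanged, so Q is unchanged — no shift from this change.
No net shift occurs, so the amount of M5 is unchanged.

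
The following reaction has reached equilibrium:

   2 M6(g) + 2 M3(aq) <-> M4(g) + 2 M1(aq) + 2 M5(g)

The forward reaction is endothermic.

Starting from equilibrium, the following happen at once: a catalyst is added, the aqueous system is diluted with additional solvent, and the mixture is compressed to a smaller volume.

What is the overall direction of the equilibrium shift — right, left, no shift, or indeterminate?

A catalyst speeds both forward and reverse rates equally; it changes neither Q nor K — no shift from this change.
Dilution scales every aqueous concentration by the same factor. Δn_aq = 2 − 2 = 0, so Q is unchanged — no shift.
Gas moles: reactants 2, products 3 (Δn_gas = +1). Compression shifts the system toward the side with fewer moles of gas — to the left.
Only the nonzero effect(s) matter; the net shift is to the left.

left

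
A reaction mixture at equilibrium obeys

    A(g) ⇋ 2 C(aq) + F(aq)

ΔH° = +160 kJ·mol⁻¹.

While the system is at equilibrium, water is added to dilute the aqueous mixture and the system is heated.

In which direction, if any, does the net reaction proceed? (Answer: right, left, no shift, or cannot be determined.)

Dilution lowers every aqueous concentration by the same factor. Δn_aq = 3 − 0 = +3, so the system shifts toward the side with more dissolved moles — to the right.
The forward reaction is endothermic. Raising T favours the endothermic direction — shift to the right.
All effects act in the same direction — net shift to the right.

right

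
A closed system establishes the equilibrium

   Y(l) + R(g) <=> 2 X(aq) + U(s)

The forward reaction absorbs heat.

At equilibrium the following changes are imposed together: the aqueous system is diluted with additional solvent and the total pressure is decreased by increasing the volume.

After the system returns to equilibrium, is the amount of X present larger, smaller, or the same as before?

Dilution lowers every aqueous concentration by the same factor. Δn_aq = 2 − 0 = +2, so the system shifts toward the side with more dissolved moles — to the right.
Gas moles: reactants 1, products 0 (Δn_gas = -1). Expansion shifts the system toward the side with more moles of gas — to the left.
The two effects oppose each other, so the net shift — and hence the change in X — cannot be determined from the given information.

cannot be determined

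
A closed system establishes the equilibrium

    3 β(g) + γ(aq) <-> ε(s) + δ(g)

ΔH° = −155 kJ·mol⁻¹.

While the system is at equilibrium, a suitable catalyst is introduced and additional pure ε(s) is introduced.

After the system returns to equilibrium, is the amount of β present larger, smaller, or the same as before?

A catalyst speeds both forward and reverse rates equally; it changes neither Q nor K — no shift from this change.
ε is a pure solid; its activity is 1 regardless of amount, so Q is unaffected — no shift from this change.
No net shift occurs, so the amount of β is unchanged.

unchanged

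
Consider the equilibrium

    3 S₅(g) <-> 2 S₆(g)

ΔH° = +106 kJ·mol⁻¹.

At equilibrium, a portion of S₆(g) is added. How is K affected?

The equilibrium constant depends only on temperature. This perturbation may move the position of equilibrium, but since T is unchanged, K itself is unchanged.

unchanged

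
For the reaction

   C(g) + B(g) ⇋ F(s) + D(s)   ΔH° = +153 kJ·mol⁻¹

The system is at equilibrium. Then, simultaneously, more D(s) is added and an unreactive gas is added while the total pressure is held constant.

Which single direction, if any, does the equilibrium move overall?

D is a pure solid; its activity is 1 regardless of amount, so Q is unaffected — no shift from this change.
Adding inert gas at constant total pressure expands the volume and lowers every reacting partial pressure. With Δn_gas = 0 − 2 = -2, Q moves away from K toward the side with fewer gas moles, so the system shifts toward the side with more gas moles — to the left.
Only the nonzero effect(s) matter; the net shift is to the left.

left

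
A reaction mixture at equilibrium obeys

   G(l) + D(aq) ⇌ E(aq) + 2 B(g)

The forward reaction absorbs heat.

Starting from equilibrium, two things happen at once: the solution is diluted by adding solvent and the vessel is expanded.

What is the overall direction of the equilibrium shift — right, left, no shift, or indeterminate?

right

Dilution scales every aqueous concentration by the same factor. Δn_aq = 1 − 1 = 0, so Q is unchanged — no shift.
Gas moles: reactants 0, products 2 (Δn_gas = +2). Expansion shifts the system toward the side with more moles of gas — to the right.
Only the nonzero effect(s) matter; the net shift is to the right.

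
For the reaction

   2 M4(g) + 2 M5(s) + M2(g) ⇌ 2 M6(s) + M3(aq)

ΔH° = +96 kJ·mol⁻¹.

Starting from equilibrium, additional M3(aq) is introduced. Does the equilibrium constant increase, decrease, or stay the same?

unchanged

The equilibrium constant depends only on temperature. This perturbation may move the position of equilibrium, but since T is unchanged, K itself is unchanged.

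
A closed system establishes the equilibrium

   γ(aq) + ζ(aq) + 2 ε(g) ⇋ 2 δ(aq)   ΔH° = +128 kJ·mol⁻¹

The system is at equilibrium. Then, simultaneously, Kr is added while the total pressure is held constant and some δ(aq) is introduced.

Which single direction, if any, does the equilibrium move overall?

left

Adding inert gas at constant total pressure expands the volume and lowers every reacting partial pressure. With Δn_gas = 0 − 2 = -2, Q moves away from K toward the side with fewer gas moles, so the system shifts toward the side with more gas moles — to the left.
Adding δ (aq), a product, drives the reaction to the left.
All effects act in the same direction — net shift to the left.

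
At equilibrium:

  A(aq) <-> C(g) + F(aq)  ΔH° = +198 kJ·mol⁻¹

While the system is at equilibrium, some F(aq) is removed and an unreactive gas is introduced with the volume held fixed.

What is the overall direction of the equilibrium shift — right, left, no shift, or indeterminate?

Removing F (aq), a product, drives the reaction to the right.
At constant volume, adding an inert gas leaves every reacting species' partial pressure unchanged, so Q is unchanged — no shift from this change.
Only the nonzero effect(s) matter; the net shift is to the right.

right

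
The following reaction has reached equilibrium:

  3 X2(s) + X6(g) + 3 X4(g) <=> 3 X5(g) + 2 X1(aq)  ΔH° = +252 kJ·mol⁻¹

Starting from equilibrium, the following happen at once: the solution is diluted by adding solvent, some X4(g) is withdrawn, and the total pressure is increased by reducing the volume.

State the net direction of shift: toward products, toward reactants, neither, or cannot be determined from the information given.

Dilution lowers every aqueous concentration by the same factor. Δn_aq = 2 − 0 = +2, so the system shifts toward the side with more dissolved moles — to the right.
Removing X4 (g), a reactant, drives the reaction to the left.
Gas moles: reactants 4, products 3 (Δn_gas = -1). Compression shifts the system toward the side with fewer moles of gas — to the right.
The individual effects push in opposite directions; without quantitative information the net direction cannot be determined.

cannot be determined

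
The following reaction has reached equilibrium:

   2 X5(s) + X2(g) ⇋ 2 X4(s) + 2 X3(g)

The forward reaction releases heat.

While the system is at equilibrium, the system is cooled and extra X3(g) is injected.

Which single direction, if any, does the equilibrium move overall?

The forward reaction is exothermic. Lowering T favours the exothermic direction — shift to the right.
Adding X3 (g), a product, drives the reaction to the left.
The individual effects push in opposite directions; without quantitative information the net direction cannot be determined.

cannot be determined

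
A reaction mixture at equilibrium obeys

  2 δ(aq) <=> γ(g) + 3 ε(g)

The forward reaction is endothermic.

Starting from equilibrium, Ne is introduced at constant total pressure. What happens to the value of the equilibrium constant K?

The equilibrium constant depends only on temperature. This perturbation may move the position of equilibrium, but since T is unchanged, K itself is unchanged.

unchanged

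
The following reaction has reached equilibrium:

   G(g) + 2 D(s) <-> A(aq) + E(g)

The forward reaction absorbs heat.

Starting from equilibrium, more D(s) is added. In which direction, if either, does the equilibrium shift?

no shift

D is a pure solid; its activity is 1 regardless of amount, so Q is unaffected — no shift from this change.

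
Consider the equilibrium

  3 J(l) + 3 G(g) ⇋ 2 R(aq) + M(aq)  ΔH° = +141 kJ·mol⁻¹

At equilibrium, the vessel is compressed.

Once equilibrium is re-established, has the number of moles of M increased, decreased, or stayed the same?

increases

Gas moles: reactants 3, products 0 (Δn_gas = -3). Compression shifts the system toward the side with fewer moles of gas — to the right.
The net shift is to the right. M is a product, so its amount increases.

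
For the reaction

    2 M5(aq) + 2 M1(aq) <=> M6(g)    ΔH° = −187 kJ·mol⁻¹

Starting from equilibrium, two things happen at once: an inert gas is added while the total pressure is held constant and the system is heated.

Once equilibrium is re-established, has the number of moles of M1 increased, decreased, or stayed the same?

cannot be determined

Adding inert gas at constant total pressure expands the volume and lowers every reacting partial pressure. With Δn_gas = 1 − 0 = +1, Q moves away from K toward the side with fewer gas moles, so the system shifts toward the side with more gas moles — to the right.
The forward reaction is exothermic. Raising T favours the endothermic direction — shift to the left.
The two effects oppose each other, so the net shift — and hence the change in M1 — cannot be determined from the given information.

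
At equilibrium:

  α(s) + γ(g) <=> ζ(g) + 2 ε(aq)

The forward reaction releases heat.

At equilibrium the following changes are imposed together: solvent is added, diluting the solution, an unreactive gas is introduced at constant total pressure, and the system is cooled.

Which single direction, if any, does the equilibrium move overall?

Dilution lowers every aqueous concentration by the same factor. Δn_aq = 2 − 0 = +2, so the system shifts toward the side with more dissolved moles — to the right.
Adding inert gas at constant total pressure expands the volume, scaling every reacting partial pressure by the same factor. Δn_gas = 1 − 1 = 0, so Q is unchanged — no shift.
The forward reaction is exothermic. Lowering T favours the exothermic direction — shift to the right.
Only the nonzero effect(s) matter; the net shift is to the right.

right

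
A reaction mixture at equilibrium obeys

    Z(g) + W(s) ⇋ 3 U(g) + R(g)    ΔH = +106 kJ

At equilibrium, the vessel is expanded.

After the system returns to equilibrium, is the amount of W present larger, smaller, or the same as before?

decreases

Gas moles: reactants 1, products 4 (Δn_gas = +3). Expansion shifts the system toward the side with more moles of gas — to the right.
The net shift is to the right. W is a reactant, so its amount decreases.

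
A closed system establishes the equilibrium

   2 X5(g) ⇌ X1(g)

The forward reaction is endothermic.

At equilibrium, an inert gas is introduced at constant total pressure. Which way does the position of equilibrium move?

Adding inert gas at constant total pressure expands the volume and lowers every reacting partial pressure. With Δn_gas = 1 − 2 = -1, Q moves away from K toward the side with fewer gas moles, so the system shifts toward the side with more gas moles — to the left.

left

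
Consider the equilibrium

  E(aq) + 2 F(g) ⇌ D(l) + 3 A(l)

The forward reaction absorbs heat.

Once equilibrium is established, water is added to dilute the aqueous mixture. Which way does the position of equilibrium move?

Dilution lowers every aqueous concentration by the same factor. Δn_aq = 0 − 1 = -1, so the system shifts toward the side with more dissolved moles — to the left.

left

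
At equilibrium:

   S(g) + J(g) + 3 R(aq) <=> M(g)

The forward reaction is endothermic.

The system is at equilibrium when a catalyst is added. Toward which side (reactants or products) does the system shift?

A catalyst speeds both forward and reverse rates equally; it changes neither Q nor K — no shift from this change.

no shift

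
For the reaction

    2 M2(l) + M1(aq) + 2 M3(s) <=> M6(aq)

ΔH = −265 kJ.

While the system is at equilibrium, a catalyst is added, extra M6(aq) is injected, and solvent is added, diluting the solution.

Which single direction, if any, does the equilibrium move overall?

left

A catalyst speeds both forward and reverse rates equally; it changes neither Q nor K — no shift from this change.
Adding M6 (aq), a product, drives the reaction to the left.
Dilution scales every aqueous concentration by the same factor. Δn_aq = 1 − 1 = 0, so Q is unchanged — no shift.
Only the nonzero effect(s) matter; the net shift is to the left.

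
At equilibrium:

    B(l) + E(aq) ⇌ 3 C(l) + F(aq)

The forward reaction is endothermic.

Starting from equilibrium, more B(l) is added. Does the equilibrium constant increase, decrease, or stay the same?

The equilibrium constant depends only on temperature. This perturbation changes neither the position of equilibrium nor K.

unchanged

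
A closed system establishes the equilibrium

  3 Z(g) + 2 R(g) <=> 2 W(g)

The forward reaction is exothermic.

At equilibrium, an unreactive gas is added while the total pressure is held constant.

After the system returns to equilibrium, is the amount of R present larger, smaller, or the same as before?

increases

Adding inert gas at constant total pressure expands the volume and lowers every reacting partial pressure. With Δn_gas = 2 − 5 = -3, Q moves away from K toward the side with fewer gas moles, so the system shifts toward the side with more gas moles — to the left.
The net shift is to the left. R is a reactant, so its amount increases.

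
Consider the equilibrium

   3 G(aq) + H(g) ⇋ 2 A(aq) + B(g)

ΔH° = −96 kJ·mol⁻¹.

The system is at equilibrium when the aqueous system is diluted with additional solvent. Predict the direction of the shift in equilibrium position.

Dilution lowers every aqueous concentration by the same factor. Δn_aq = 2 − 3 = -1, so the system shifts toward the side with more dissolved moles — to the left.

left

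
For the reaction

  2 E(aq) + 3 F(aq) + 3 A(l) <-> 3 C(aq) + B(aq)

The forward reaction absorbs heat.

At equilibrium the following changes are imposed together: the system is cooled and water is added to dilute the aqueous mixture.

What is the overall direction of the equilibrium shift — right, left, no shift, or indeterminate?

The forward reaction is endothermic. Lowering T favours the exothermic direction — shift to the left.
Dilution lowers every aqueous concentration by the same factor. Δn_aq = 4 − 5 = -1, so the system shifts toward the side with more dissolved moles — to the left.
All effects act in the same direction — net shift to the left.

left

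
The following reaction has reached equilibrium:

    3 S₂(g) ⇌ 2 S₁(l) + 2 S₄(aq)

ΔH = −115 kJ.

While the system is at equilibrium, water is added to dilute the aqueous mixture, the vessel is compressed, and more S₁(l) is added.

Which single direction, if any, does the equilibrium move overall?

Dilution lowers every aqueous concentration by the same factor. Δn_aq = 2 − 0 = +2, so the system shifts toward the side with more dissolved moles — to the right.
Gas moles: reactants 3, products 0 (Δn_gas = -3). Compression shifts the system toward the side with fewer moles of gas — to the right.
S₁ is a pure liquid; its activity is 1 regardless of amount, so Q is unaffected — no shift from this change.
Only the nonzero effect(s) matter; the net shift is to the right.

right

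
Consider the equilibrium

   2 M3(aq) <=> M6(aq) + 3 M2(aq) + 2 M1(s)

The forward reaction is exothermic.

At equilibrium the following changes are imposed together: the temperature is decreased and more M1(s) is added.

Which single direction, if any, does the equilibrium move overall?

The forward reaction is exothermic. Lowering T favours the exothermic direction — shift to the right.
M1 is a pure solid; its activity is 1 regardless of amount, so Q is unaffected — no shift from this change.
Only the nonzero effect(s) matter; the net shift is to the right.

right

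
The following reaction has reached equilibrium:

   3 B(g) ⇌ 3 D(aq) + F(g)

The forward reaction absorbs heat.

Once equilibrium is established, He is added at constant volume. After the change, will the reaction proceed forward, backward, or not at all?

no shift

At constant volume, adding an inert gas leaves every reacting species' partial pressure unchanged, so Q is unchanged — no shift from this change.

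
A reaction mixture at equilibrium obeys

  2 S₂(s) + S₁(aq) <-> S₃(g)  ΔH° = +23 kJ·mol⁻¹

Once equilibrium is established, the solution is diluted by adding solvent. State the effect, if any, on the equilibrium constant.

unchanged

The equilibrium constant depends only on temperature. This perturbation may move the position of equilibrium, but since T is unchanged, K itself is unchanged.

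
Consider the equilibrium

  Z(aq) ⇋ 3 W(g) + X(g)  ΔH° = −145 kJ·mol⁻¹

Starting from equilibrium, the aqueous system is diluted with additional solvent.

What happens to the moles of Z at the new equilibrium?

Dilution lowers every aqueous concentration by the same factor. Δn_aq = 0 − 1 = -1, so the system shifts toward the side with more dissolved moles — to the left.
The net shift is to the left. Z is a reactant, so its amount increases.

increases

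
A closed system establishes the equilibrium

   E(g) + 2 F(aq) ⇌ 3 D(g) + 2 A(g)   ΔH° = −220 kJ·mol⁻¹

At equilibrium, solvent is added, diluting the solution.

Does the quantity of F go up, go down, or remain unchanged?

increases

Dilution lowers every aqueous concentration by the same factor. Δn_aq = 0 − 2 = -2, so the system shifts toward the side with more dissolved moles — to the left.
The net shift is to the left. F is a reactant, so its amount increases.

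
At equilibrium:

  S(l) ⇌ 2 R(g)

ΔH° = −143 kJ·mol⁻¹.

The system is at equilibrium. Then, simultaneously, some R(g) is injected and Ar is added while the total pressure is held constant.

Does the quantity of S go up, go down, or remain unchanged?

cannot be determined

Adding R (g), a product, drives the reaction to the left.
Adding inert gas at constant total pressure expands the volume and lowers every reacting partial pressure. With Δn_gas = 2 − 0 = +2, Q moves away from K toward the side with fewer gas moles, so the system shifts toward the side with more gas moles — to the right.
The two effects oppose each other, so the net shift — and hence the change in S — cannot be determined from the given information.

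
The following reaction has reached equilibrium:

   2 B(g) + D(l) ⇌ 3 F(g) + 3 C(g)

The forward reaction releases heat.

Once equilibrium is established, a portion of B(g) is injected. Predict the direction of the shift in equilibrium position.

right

Adding B (g), a reactant, drives the reaction to the right.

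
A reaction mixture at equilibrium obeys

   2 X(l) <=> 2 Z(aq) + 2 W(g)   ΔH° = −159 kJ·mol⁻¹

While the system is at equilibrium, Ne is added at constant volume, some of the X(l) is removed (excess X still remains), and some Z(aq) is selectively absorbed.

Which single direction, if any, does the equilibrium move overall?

right

At constant volume, adding an inert gas leaves every reacting species' partial pressure unchanged, so Q is unchanged — no shift from this change.
X is a pure liquid; its activity is 1 regardless of amount, so Q is unaffected — no shift from this change.
Removing Z (aq), a product, drives the reaction to the right.
Only the nonzero effect(s) matter; the net shift is to the right.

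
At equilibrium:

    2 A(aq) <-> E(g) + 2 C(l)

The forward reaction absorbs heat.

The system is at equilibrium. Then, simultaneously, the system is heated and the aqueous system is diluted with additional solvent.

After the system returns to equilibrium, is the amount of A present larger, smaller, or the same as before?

cannot be determined

The forward reaction is endothermic. Raising T favours the endothermic direction — shift to the right.
Dilution lowers every aqueous concentration by the same factor. Δn_aq = 0 − 2 = -2, so the system shifts toward the side with more dissolved moles — to the left.
The two effects oppose each other, so the net shift — and hence the change in A — cannot be determined from the given information.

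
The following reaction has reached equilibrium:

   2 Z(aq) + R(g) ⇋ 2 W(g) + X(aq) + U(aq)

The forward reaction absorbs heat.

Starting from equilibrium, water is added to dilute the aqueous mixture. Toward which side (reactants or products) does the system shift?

no shift

Dilution scales every aqueous concentration by the same factor. Δn_aq = 2 − 2 = 0, so Q is unchanged — no shift.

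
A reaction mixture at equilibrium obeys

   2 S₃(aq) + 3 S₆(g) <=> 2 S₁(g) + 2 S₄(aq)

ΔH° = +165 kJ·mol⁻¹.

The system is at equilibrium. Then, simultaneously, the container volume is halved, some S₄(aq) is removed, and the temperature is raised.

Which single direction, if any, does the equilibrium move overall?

right

Gas moles: reactants 3, products 2 (Δn_gas = -1). Compression shifts the system toward the side with fewer moles of gas — to the right.
Removing S₄ (aq), a product, drives the reaction to the right.
The forward reaction is endothermic. Raising T favours the endothermic direction — shift to the right.
All effects act in the same direction — net shift to the right.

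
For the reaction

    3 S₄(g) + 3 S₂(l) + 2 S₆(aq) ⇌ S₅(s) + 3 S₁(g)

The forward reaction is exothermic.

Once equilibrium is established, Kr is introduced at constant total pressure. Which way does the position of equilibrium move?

no shift

Adding inert gas at constant total pressure expands the volume, scaling every reacting partial pressure by the same factor. Δn_gas = 3 − 3 = 0, so Q is unchanged — no shift.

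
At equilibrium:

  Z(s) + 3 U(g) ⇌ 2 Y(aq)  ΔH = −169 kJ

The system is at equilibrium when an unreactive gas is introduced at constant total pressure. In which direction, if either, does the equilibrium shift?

left

Adding inert gas at constant total pressure expands the volume and lowers every reacting partial pressure. With Δn_gas = 0 − 3 = -3, Q moves away from K toward the side with fewer gas moles, so the system shifts toward the side with more gas moles — to the left.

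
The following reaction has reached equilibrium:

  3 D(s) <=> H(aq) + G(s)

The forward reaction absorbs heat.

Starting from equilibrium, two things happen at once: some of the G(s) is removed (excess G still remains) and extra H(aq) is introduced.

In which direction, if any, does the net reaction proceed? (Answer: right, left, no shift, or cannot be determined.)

G is a pure solid; its activity is 1 regardless of amount, so Q is unaffected — no shift from this change.
Adding H (aq), a product, drives the reaction to the left.
Only the nonzero effect(s) matter; the net shift is to the left.

left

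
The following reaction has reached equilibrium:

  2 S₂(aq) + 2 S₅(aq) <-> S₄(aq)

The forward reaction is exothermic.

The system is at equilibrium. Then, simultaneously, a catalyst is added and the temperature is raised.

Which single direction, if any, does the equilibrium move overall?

A catalyst speeds both forward and reverse rates equally; it changes neither Q nor K — no shift from this change.
The forward reaction is exothermic. Raising T favours the endothermic direction — shift to the left.
Only the nonzero effect(s) matter; the net shift is to the left.

left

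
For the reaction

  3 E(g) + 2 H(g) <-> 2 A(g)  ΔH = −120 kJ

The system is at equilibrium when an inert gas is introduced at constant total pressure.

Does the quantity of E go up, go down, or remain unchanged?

increases

Adding inert gas at constant total pressure expands the volume and lowers every reacting partial pressure. With Δn_gas = 2 − 5 = -3, Q moves away from K toward the side with fewer gas moles, so the system shifts toward the side with more gas moles — to the left.
The net shift is to the left. E is a reactant, so its amount increases.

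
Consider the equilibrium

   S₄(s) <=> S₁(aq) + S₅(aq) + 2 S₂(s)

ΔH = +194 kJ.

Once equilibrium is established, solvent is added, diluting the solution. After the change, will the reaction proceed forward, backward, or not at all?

Dilution lowers every aqueous concentration by the same factor. Δn_aq = 2 − 0 = +2, so the system shifts toward the side with more dissolved moles — to the right.

right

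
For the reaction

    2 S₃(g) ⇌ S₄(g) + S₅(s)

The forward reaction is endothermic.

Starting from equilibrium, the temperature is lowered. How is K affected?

K depends on temperature via the van 't Hoff relation. The forward reaction is endothermic, so lowering T decreases K.

decreases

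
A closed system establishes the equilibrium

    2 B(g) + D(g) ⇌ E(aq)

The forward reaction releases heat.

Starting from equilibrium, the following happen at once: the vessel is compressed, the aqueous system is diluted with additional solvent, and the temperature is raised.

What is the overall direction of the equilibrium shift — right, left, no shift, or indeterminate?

cannot be determined

Gas moles: reactants 3, products 0 (Δn_gas = -3). Compression shifts the system toward the side with fewer moles of gas — to the right.
Dilution lowers every aqueous concentration by the same factor. Δn_aq = 1 − 0 = +1, so the system shifts toward the side with more dissolved moles — to the right.
The forward reaction is exothermic. Raising T favours the endothermic direction — shift to the left.
The individual effects push in opposite directions; without quantitative information the net direction cannot be determined.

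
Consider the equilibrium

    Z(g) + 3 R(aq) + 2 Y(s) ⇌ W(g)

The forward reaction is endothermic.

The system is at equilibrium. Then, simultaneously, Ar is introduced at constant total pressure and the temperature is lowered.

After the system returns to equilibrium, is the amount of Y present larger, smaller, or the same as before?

increases

Adding inert gas at constant total pressure expands the volume, scaling every reacting partial pressure by the same factor. Δn_gas = 1 − 1 = 0, so Q is unchanged — no shift.
The forward reaction is endothermic. Lowering T favours the exothermic direction — shift to the left.
The net shift is to the left. Y is a reactant, so its amount increases.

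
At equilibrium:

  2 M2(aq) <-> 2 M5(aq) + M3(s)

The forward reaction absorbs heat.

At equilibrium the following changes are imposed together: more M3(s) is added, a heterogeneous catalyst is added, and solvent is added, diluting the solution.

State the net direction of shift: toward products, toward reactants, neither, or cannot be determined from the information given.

no shift

M3 is a pure solid; its activity is 1 regardless of amount, so Q is unaffected — no shift from this change.
A catalyst speeds both forward and reverse rates equally; it changes neither Q nor K — no shift from this change.
Dilution scales every aqueous concentration by the same factor. Δn_aq = 2 − 2 = 0, so Q is unchanged — no shift.
None of the changes alters Q relative to K, so there is no net shift.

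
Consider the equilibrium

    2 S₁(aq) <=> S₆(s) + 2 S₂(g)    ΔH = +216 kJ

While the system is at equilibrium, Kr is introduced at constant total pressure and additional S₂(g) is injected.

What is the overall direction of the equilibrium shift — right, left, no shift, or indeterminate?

Adding inert gas at constant total pressure expands the volume and lowers every reacting partial pressure. With Δn_gas = 2 − 0 = +2, Q moves away from K toward the side with fewer gas moles, so the system shifts toward the side with more gas moles — to the right.
Adding S₂ (g), a product, drives the reaction to the left.
The individual effects push in opposite directions; without quantitative information the net direction cannot be determined.

cannot be determined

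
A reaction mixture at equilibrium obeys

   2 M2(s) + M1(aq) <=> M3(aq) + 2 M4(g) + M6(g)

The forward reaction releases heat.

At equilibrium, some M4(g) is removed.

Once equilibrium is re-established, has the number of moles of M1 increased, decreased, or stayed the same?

decreases

Removing M4 (g), a product, drives the reaction to the right.
The net shift is to the right. M1 is a reactant, so its amount decreases.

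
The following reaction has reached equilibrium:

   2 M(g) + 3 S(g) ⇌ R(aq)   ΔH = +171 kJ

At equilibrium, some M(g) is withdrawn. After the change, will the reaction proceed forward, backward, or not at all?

Removing M (g), a reactant, drives the reaction to the left.

left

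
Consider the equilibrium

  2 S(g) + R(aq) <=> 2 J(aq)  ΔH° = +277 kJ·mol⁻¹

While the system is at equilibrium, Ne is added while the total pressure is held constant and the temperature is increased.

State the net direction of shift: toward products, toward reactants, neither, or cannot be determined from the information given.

cannot be determined

Adding inert gas at constant total pressure expands the volume and lowers every reacting partial pressure. With Δn_gas = 0 − 2 = -2, Q moves away from K toward the side with fewer gas moles, so the system shifts toward the side with more gas moles — to the left.
The forward reaction is endothermic. Raising T favours the endothermic direction — shift to the right.
The individual effects push in opposite directions; without quantitative information the net direction cannot be determined.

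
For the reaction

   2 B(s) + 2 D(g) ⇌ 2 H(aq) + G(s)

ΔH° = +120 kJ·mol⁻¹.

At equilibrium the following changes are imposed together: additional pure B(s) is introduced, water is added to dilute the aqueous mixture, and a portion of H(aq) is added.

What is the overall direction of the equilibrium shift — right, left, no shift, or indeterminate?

B is a pure solid; its activity is 1 regardless of amount, so Q is unaffected — no shift from this change.
Dilution lowers every aqueous concentration by the same factor. Δn_aq = 2 − 0 = +2, so the system shifts toward the side with more dissolved moles — to the right.
Adding H (aq), a product, drives the reaction to the left.
The individual effects push in opposite directions; without quantitative information the net direction cannot be determined.

cannot be determined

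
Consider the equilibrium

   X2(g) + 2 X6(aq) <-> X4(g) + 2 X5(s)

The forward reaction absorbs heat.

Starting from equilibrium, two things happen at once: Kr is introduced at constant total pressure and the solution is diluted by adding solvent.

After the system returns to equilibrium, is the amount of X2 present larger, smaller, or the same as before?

Adding inert gas at constant total pressure expands the volume, scaling every reacting partial pressure by the same factor. Δn_gas = 1 − 1 = 0, so Q is unchanged — no shift.
Dilution lowers every aqueous concentration by the same factor. Δn_aq = 0 − 2 = -2, so the system shifts toward the side with more dissolved moles — to the left.
The net shift is to the left. X2 is a reactant, so its amount increases.

increases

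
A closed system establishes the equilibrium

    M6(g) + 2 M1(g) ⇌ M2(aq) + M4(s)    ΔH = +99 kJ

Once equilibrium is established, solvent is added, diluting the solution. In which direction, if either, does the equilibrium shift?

Dilution lowers every aqueous concentration by the same factor. Δn_aq = 1 − 0 = +1, so the system shifts toward the side with more dissolved moles — to the right.

right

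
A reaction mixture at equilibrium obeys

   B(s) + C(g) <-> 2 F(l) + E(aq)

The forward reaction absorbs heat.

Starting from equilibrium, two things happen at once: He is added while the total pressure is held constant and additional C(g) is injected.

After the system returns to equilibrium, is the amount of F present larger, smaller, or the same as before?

Adding inert gas at constant total pressure expands the volume and lowers every reacting partial pressure. With Δn_gas = 0 − 1 = -1, Q moves away from K toward the side with fewer gas moles, so the system shifts toward the side with more gas moles — to the left.
Adding C (g), a reactant, drives the reaction to the right.
The two effects oppose each other, so the net shift — and hence the change in F — cannot be determined from the given information.

cannot be determined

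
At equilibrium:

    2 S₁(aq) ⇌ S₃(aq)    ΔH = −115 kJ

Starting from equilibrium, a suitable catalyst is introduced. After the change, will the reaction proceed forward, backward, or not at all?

no shift

A catalyst speeds both forward and reverse rates equally; it changes neither Q nor K — no shift from this change.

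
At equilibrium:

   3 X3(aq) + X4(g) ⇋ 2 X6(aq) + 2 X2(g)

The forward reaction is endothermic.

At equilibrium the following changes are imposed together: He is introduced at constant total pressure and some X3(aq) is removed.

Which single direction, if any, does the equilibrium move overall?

Adding inert gas at constant total pressure expands the volume and lowers every reacting partial pressure. With Δn_gas = 2 − 1 = +1, Q moves away from K toward the side with fewer gas moles, so the system shifts toward the side with more gas moles — to the right.
Removing X3 (aq), a reactant, drives the reaction to the left.
The individual effects push in opposite directions; without quantitative information the net direction cannot be determined.

cannot be determined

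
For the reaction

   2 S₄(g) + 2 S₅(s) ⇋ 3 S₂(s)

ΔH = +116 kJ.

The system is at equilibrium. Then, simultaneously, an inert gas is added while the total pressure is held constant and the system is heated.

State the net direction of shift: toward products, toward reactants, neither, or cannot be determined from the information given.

Adding inert gas at constant total pressure expands the volume and lowers every reacting partial pressure. With Δn_gas = 0 − 2 = -2, Q moves away from K toward the side with fewer gas moles, so the system shifts toward the side with more gas moles — to the left.
The forward reaction is endothermic. Raising T favours the endothermic direction — shift to the right.
The individual effects push in opposite directions; without quantitative information the net direction cannot be determined.

cannot be determined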